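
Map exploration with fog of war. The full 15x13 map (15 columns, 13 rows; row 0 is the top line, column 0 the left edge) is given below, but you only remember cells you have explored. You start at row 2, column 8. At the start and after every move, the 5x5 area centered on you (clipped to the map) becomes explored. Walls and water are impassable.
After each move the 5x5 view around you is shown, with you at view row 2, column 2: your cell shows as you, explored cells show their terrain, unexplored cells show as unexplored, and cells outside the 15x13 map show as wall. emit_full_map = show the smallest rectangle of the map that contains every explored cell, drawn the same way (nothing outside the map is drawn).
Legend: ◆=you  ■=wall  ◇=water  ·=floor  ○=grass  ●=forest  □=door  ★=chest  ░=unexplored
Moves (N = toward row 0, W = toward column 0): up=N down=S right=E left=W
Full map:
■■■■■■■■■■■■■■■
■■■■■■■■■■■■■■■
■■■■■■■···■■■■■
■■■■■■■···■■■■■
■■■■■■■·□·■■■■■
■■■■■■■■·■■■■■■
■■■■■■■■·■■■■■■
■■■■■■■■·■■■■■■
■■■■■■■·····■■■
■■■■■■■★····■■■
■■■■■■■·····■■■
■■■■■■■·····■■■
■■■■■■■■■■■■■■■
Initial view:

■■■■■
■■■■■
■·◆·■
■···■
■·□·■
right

■■■■■
■■■■■
··◆■■
···■■
·□·■■

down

■■■■■
···■■
··◆■■
·□·■■
■·■■■

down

···■■
···■■
·□◆■■
■·■■■
■·■■■

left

■···■
■···■
■·◆·■
■■·■■
■■·■■

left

■■···
■■···
■■◆□·
■■■·■
■■■·■

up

■■■■■
■■···
■■◆··
■■·□·
■■■·■

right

■■■■■
■···■
■·◆·■
■·□·■
■■·■■

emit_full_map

░■■■■■■
■■■■■■■
■■···■■
■■·◆·■■
■■·□·■■
■■■·■■■
■■■·■■■

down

■···■
■···■
■·◆·■
■■·■■
■■·■■

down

■···■
■·□·■
■■◆■■
■■·■■
■■·■■


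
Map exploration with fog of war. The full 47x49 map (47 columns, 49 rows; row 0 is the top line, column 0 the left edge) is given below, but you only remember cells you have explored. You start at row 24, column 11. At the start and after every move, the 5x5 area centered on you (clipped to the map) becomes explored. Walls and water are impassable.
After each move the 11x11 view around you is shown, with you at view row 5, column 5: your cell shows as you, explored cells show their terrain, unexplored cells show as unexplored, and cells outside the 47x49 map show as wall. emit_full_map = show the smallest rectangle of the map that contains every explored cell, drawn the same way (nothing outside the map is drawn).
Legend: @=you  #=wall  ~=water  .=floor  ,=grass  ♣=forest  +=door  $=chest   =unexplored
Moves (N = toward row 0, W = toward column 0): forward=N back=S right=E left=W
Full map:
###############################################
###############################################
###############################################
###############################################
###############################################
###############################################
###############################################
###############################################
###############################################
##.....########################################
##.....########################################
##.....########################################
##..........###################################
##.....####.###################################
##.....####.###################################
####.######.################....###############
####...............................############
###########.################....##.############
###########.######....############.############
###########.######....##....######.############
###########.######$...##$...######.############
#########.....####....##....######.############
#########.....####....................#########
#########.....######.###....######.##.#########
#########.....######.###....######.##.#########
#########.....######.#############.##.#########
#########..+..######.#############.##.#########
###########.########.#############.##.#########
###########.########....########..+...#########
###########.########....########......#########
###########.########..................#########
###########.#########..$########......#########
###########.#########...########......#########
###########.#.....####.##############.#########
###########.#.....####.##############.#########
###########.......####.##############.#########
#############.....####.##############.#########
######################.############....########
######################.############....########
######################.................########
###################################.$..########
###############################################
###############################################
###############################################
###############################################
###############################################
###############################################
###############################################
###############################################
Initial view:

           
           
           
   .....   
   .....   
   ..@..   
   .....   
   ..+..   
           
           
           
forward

           
           
           
   .....   
   .....   
   ..@..   
   .....   
   .....   
   ..+..   
           
           

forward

           
           
           
   ##.##   
   .....   
   ..@..   
   .....   
   .....   
   .....   
   ..+..   
           

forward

           
           
           
   ##.##   
   ##.##   
   ..@..   
   .....   
   .....   
   .....   
   .....   
   ..+..   

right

           
           
           
  ##.###   
  ##.###   
  ...@.#   
  .....#   
  .....#   
  .....    
  .....    
  ..+..    

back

           
           
  ##.###   
  ##.###   
  .....#   
  ...@.#   
  .....#   
  .....#   
  .....    
  ..+..    
           

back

           
  ##.###   
  ##.###   
  .....#   
  .....#   
  ...@.#   
  .....#   
  .....#   
  ..+..    
           
           

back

  ##.###   
  ##.###   
  .....#   
  .....#   
  .....#   
  ...@.#   
  .....#   
  ..+..#   
           
           
           

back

  ##.###   
  .....#   
  .....#   
  .....#   
  .....#   
  ...@.#   
  ..+..#   
   #.###   
           
           
           

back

  .....#   
  .....#   
  .....#   
  .....#   
  .....#   
  ..+@.#   
   #.###   
   #.###   
           
           
           

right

 .....#    
 .....#    
 .....#    
 .....##   
 .....##   
 ..+.@##   
  #.####   
  #.####   
           
           
           

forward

 ##.###    
 .....#    
 .....#    
 .....##   
 .....##   
 ....@##   
 ..+..##   
  #.####   
  #.####   
           
           

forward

 ##.###    
 ##.###    
 .....#    
 .....##   
 .....##   
 ....@##   
 .....##   
 ..+..##   
  #.####   
  #.####   
           

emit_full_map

##.### 
##.### 
.....# 
.....##
.....##
....@##
.....##
..+..##
 #.####
 #.####

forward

           
 ##.###    
 ##.###    
 .....##   
 .....##   
 ....@##   
 .....##   
 .....##   
 ..+..##   
  #.####   
  #.####   

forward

           
           
 ##.###    
 ##.####   
 .....##   
 ....@##   
 .....##   
 .....##   
 .....##   
 ..+..##   
  #.####   

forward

           
           
           
 ##.####   
 ##.####   
 ....@##   
 .....##   
 .....##   
 .....##   
 .....##   
 ..+..##   

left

           
           
           
  ##.####  
  ##.####  
  ...@.##  
  .....##  
  .....##  
  .....##  
  .....##  
  ..+..##  

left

           
           
           
   ##.#### 
   ##.#### 
   ..@..## 
   .....## 
   .....## 
   .....## 
   .....## 
   ..+..## 

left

           
           
           
   ###.####
   ###.####
   #.@...##
   #.....##
   #.....##
    .....##
    .....##
    ..+..##

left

           
           
           
   ####.###
   ####.###
   ##@....#
   ##.....#
   ##.....#
     .....#
     .....#
     ..+..#

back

           
           
   ####.###
   ####.###
   ##.....#
   ##@....#
   ##.....#
   ##.....#
     .....#
     ..+..#
      #.###

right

           
           
  ####.####
  ####.####
  ##.....##
  ##.@...##
  ##.....##
  ##.....##
    .....##
    ..+..##
     #.####

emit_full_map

####.####
####.####
##.....##
##.@...##
##.....##
##.....##
  .....##
  ..+..##
   #.####
   #.####


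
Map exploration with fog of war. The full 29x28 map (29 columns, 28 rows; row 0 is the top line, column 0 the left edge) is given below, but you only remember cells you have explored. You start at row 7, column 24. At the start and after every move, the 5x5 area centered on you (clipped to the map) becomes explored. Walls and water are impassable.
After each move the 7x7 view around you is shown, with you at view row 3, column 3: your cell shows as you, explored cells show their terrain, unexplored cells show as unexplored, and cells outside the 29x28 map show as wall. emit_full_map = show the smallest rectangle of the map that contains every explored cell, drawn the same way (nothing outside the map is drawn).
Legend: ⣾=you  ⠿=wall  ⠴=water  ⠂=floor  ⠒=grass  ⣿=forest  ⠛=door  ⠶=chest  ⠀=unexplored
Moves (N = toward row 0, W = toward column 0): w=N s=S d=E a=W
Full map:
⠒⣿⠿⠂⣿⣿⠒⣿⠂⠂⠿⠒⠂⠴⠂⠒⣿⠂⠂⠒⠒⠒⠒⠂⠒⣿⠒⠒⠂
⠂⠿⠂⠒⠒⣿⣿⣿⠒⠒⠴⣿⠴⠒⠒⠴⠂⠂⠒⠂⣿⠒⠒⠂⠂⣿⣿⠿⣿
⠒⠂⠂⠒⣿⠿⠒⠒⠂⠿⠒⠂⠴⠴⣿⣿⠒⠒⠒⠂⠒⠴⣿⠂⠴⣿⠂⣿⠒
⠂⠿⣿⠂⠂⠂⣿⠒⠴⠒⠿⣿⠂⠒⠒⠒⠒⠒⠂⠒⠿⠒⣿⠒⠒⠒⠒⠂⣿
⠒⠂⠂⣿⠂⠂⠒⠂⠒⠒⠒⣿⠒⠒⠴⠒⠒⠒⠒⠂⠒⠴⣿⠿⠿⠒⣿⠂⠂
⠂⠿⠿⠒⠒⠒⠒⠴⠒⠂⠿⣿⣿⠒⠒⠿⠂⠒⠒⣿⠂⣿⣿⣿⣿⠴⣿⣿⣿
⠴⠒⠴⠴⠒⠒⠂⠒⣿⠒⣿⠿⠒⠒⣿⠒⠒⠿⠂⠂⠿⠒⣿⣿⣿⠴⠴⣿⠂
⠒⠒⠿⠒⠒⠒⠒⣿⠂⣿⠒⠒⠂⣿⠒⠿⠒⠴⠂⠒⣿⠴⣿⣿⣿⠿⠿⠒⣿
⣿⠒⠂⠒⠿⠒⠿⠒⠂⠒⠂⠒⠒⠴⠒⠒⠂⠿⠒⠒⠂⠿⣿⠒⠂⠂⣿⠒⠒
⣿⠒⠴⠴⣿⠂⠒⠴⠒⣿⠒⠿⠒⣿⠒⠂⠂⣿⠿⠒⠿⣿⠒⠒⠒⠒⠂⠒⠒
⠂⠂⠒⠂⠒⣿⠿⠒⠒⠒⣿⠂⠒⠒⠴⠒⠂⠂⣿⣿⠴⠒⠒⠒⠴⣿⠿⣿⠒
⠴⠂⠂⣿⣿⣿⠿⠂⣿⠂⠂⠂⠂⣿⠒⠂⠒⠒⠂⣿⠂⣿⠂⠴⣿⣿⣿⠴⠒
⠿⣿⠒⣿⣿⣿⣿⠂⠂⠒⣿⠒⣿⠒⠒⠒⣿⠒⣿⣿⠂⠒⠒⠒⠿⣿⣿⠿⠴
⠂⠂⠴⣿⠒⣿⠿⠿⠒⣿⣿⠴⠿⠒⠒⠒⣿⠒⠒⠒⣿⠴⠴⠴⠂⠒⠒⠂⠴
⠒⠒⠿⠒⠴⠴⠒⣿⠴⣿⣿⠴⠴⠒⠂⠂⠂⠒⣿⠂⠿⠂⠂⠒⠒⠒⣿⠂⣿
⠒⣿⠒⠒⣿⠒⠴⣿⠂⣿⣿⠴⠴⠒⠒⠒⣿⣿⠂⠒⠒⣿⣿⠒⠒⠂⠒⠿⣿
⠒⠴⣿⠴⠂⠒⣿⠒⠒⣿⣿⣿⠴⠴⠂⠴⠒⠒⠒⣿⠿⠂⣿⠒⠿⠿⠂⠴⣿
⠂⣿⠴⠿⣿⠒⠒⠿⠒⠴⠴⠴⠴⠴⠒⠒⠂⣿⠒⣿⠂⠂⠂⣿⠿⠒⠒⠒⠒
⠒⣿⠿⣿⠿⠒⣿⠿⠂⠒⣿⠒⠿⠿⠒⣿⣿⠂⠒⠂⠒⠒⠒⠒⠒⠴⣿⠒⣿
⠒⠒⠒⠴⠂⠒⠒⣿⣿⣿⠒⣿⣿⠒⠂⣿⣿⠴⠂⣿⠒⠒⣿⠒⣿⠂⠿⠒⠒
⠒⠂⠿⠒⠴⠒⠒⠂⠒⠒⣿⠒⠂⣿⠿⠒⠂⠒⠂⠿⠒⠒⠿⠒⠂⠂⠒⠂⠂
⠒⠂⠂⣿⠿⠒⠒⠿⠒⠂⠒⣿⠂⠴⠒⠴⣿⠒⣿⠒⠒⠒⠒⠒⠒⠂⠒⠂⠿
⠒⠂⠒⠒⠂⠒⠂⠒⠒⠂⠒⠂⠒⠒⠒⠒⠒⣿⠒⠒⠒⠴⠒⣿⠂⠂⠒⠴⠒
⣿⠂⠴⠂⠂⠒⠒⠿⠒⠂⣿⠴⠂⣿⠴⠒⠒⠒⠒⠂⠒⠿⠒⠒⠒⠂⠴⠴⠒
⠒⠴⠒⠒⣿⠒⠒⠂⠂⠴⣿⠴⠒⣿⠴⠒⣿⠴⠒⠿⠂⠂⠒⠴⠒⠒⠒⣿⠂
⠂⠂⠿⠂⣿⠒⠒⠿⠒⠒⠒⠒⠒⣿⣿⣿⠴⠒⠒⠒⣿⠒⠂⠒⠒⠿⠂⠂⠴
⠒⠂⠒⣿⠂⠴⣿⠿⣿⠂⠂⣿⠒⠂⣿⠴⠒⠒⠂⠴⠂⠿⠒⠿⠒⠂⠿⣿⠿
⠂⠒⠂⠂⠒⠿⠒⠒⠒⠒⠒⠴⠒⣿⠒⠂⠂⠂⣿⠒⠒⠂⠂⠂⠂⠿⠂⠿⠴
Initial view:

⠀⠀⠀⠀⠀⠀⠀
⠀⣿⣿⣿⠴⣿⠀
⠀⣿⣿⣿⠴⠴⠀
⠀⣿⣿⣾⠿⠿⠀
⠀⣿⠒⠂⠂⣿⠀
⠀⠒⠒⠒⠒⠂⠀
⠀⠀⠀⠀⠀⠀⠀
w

⠀⠀⠀⠀⠀⠀⠀
⠀⣿⠿⠿⠒⣿⠀
⠀⣿⣿⣿⠴⣿⠀
⠀⣿⣿⣾⠴⠴⠀
⠀⣿⣿⣿⠿⠿⠀
⠀⣿⠒⠂⠂⣿⠀
⠀⠒⠒⠒⠒⠂⠀

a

⠀⠀⠀⠀⠀⠀⠀
⠀⠴⣿⠿⠿⠒⣿
⠀⣿⣿⣿⣿⠴⣿
⠀⠒⣿⣾⣿⠴⠴
⠀⠴⣿⣿⣿⠿⠿
⠀⠿⣿⠒⠂⠂⣿
⠀⠀⠒⠒⠒⠒⠂

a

⠀⠀⠀⠀⠀⠀⠀
⠀⠒⠴⣿⠿⠿⠒
⠀⠂⣿⣿⣿⣿⠴
⠀⠿⠒⣾⣿⣿⠴
⠀⣿⠴⣿⣿⣿⠿
⠀⠂⠿⣿⠒⠂⠂
⠀⠀⠀⠒⠒⠒⠒

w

⠀⠀⠀⠀⠀⠀⠀
⠀⠿⠒⣿⠒⠒⠀
⠀⠒⠴⣿⠿⠿⠒
⠀⠂⣿⣾⣿⣿⠴
⠀⠿⠒⣿⣿⣿⠴
⠀⣿⠴⣿⣿⣿⠿
⠀⠂⠿⣿⠒⠂⠂

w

⠀⠀⠀⠀⠀⠀⠀
⠀⠒⠴⣿⠂⠴⠀
⠀⠿⠒⣿⠒⠒⠀
⠀⠒⠴⣾⠿⠿⠒
⠀⠂⣿⣿⣿⣿⠴
⠀⠿⠒⣿⣿⣿⠴
⠀⣿⠴⣿⣿⣿⠿

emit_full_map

⠒⠴⣿⠂⠴⠀⠀
⠿⠒⣿⠒⠒⠀⠀
⠒⠴⣾⠿⠿⠒⣿
⠂⣿⣿⣿⣿⠴⣿
⠿⠒⣿⣿⣿⠴⠴
⣿⠴⣿⣿⣿⠿⠿
⠂⠿⣿⠒⠂⠂⣿
⠀⠀⠒⠒⠒⠒⠂

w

⠀⠀⠀⠀⠀⠀⠀
⠀⣿⠒⠒⠂⠂⠀
⠀⠒⠴⣿⠂⠴⠀
⠀⠿⠒⣾⠒⠒⠀
⠀⠒⠴⣿⠿⠿⠒
⠀⠂⣿⣿⣿⣿⠴
⠀⠿⠒⣿⣿⣿⠴

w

⠿⠿⠿⠿⠿⠿⠿
⠀⠒⠒⠒⠂⠒⠀
⠀⣿⠒⠒⠂⠂⠀
⠀⠒⠴⣾⠂⠴⠀
⠀⠿⠒⣿⠒⠒⠀
⠀⠒⠴⣿⠿⠿⠒
⠀⠂⣿⣿⣿⣿⠴

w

⠿⠿⠿⠿⠿⠿⠿
⠿⠿⠿⠿⠿⠿⠿
⠀⠒⠒⠒⠂⠒⠀
⠀⣿⠒⣾⠂⠂⠀
⠀⠒⠴⣿⠂⠴⠀
⠀⠿⠒⣿⠒⠒⠀
⠀⠒⠴⣿⠿⠿⠒

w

⠿⠿⠿⠿⠿⠿⠿
⠿⠿⠿⠿⠿⠿⠿
⠿⠿⠿⠿⠿⠿⠿
⠀⠒⠒⣾⠂⠒⠀
⠀⣿⠒⠒⠂⠂⠀
⠀⠒⠴⣿⠂⠴⠀
⠀⠿⠒⣿⠒⠒⠀

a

⠿⠿⠿⠿⠿⠿⠿
⠿⠿⠿⠿⠿⠿⠿
⠿⠿⠿⠿⠿⠿⠿
⠀⠒⠒⣾⠒⠂⠒
⠀⠂⣿⠒⠒⠂⠂
⠀⠂⠒⠴⣿⠂⠴
⠀⠀⠿⠒⣿⠒⠒

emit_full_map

⠒⠒⣾⠒⠂⠒⠀⠀
⠂⣿⠒⠒⠂⠂⠀⠀
⠂⠒⠴⣿⠂⠴⠀⠀
⠀⠿⠒⣿⠒⠒⠀⠀
⠀⠒⠴⣿⠿⠿⠒⣿
⠀⠂⣿⣿⣿⣿⠴⣿
⠀⠿⠒⣿⣿⣿⠴⠴
⠀⣿⠴⣿⣿⣿⠿⠿
⠀⠂⠿⣿⠒⠂⠂⣿
⠀⠀⠀⠒⠒⠒⠒⠂

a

⠿⠿⠿⠿⠿⠿⠿
⠿⠿⠿⠿⠿⠿⠿
⠿⠿⠿⠿⠿⠿⠿
⠀⠂⠒⣾⠒⠒⠂
⠀⠒⠂⣿⠒⠒⠂
⠀⠒⠂⠒⠴⣿⠂
⠀⠀⠀⠿⠒⣿⠒

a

⠿⠿⠿⠿⠿⠿⠿
⠿⠿⠿⠿⠿⠿⠿
⠿⠿⠿⠿⠿⠿⠿
⠀⠂⠂⣾⠒⠒⠒
⠀⠂⠒⠂⣿⠒⠒
⠀⠒⠒⠂⠒⠴⣿
⠀⠀⠀⠀⠿⠒⣿

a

⠿⠿⠿⠿⠿⠿⠿
⠿⠿⠿⠿⠿⠿⠿
⠿⠿⠿⠿⠿⠿⠿
⠀⣿⠂⣾⠒⠒⠒
⠀⠂⠂⠒⠂⣿⠒
⠀⠒⠒⠒⠂⠒⠴
⠀⠀⠀⠀⠀⠿⠒

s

⠿⠿⠿⠿⠿⠿⠿
⠿⠿⠿⠿⠿⠿⠿
⠀⣿⠂⠂⠒⠒⠒
⠀⠂⠂⣾⠂⣿⠒
⠀⠒⠒⠒⠂⠒⠴
⠀⠒⠒⠂⠒⠿⠒
⠀⠀⠀⠀⠀⠒⠴

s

⠿⠿⠿⠿⠿⠿⠿
⠀⣿⠂⠂⠒⠒⠒
⠀⠂⠂⠒⠂⣿⠒
⠀⠒⠒⣾⠂⠒⠴
⠀⠒⠒⠂⠒⠿⠒
⠀⠒⠒⠒⠂⠒⠴
⠀⠀⠀⠀⠀⠂⣿

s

⠀⣿⠂⠂⠒⠒⠒
⠀⠂⠂⠒⠂⣿⠒
⠀⠒⠒⠒⠂⠒⠴
⠀⠒⠒⣾⠒⠿⠒
⠀⠒⠒⠒⠂⠒⠴
⠀⠂⠒⠒⣿⠂⣿
⠀⠀⠀⠀⠀⠿⠒

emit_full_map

⣿⠂⠂⠒⠒⠒⠒⠂⠒⠀⠀
⠂⠂⠒⠂⣿⠒⠒⠂⠂⠀⠀
⠒⠒⠒⠂⠒⠴⣿⠂⠴⠀⠀
⠒⠒⣾⠒⠿⠒⣿⠒⠒⠀⠀
⠒⠒⠒⠂⠒⠴⣿⠿⠿⠒⣿
⠂⠒⠒⣿⠂⣿⣿⣿⣿⠴⣿
⠀⠀⠀⠀⠿⠒⣿⣿⣿⠴⠴
⠀⠀⠀⠀⣿⠴⣿⣿⣿⠿⠿
⠀⠀⠀⠀⠂⠿⣿⠒⠂⠂⣿
⠀⠀⠀⠀⠀⠀⠒⠒⠒⠒⠂

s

⠀⠂⠂⠒⠂⣿⠒
⠀⠒⠒⠒⠂⠒⠴
⠀⠒⠒⠂⠒⠿⠒
⠀⠒⠒⣾⠂⠒⠴
⠀⠂⠒⠒⣿⠂⣿
⠀⠒⠿⠂⠂⠿⠒
⠀⠀⠀⠀⠀⣿⠴

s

⠀⠒⠒⠒⠂⠒⠴
⠀⠒⠒⠂⠒⠿⠒
⠀⠒⠒⠒⠂⠒⠴
⠀⠂⠒⣾⣿⠂⣿
⠀⠒⠿⠂⠂⠿⠒
⠀⠒⠴⠂⠒⣿⠴
⠀⠀⠀⠀⠀⠂⠿

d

⠒⠒⠒⠂⠒⠴⣿
⠒⠒⠂⠒⠿⠒⣿
⠒⠒⠒⠂⠒⠴⣿
⠂⠒⠒⣾⠂⣿⣿
⠒⠿⠂⠂⠿⠒⣿
⠒⠴⠂⠒⣿⠴⣿
⠀⠀⠀⠀⠂⠿⣿

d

⠒⠒⠂⠒⠴⣿⠂
⠒⠂⠒⠿⠒⣿⠒
⠒⠒⠂⠒⠴⣿⠿
⠒⠒⣿⣾⣿⣿⣿
⠿⠂⠂⠿⠒⣿⣿
⠴⠂⠒⣿⠴⣿⣿
⠀⠀⠀⠂⠿⣿⠒

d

⠒⠂⠒⠴⣿⠂⠴
⠂⠒⠿⠒⣿⠒⠒
⠒⠂⠒⠴⣿⠿⠿
⠒⣿⠂⣾⣿⣿⣿
⠂⠂⠿⠒⣿⣿⣿
⠂⠒⣿⠴⣿⣿⣿
⠀⠀⠂⠿⣿⠒⠂

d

⠂⠒⠴⣿⠂⠴⠀
⠒⠿⠒⣿⠒⠒⠀
⠂⠒⠴⣿⠿⠿⠒
⣿⠂⣿⣾⣿⣿⠴
⠂⠿⠒⣿⣿⣿⠴
⠒⣿⠴⣿⣿⣿⠿
⠀⠂⠿⣿⠒⠂⠂

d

⠒⠴⣿⠂⠴⠀⠀
⠿⠒⣿⠒⠒⠒⠀
⠒⠴⣿⠿⠿⠒⣿
⠂⣿⣿⣾⣿⠴⣿
⠿⠒⣿⣿⣿⠴⠴
⣿⠴⣿⣿⣿⠿⠿
⠂⠿⣿⠒⠂⠂⣿

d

⠴⣿⠂⠴⠀⠀⠀
⠒⣿⠒⠒⠒⠒⠀
⠴⣿⠿⠿⠒⣿⠀
⣿⣿⣿⣾⠴⣿⠀
⠒⣿⣿⣿⠴⠴⠀
⠴⣿⣿⣿⠿⠿⠀
⠿⣿⠒⠂⠂⣿⠀

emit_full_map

⣿⠂⠂⠒⠒⠒⠒⠂⠒⠀⠀
⠂⠂⠒⠂⣿⠒⠒⠂⠂⠀⠀
⠒⠒⠒⠂⠒⠴⣿⠂⠴⠀⠀
⠒⠒⠂⠒⠿⠒⣿⠒⠒⠒⠒
⠒⠒⠒⠂⠒⠴⣿⠿⠿⠒⣿
⠂⠒⠒⣿⠂⣿⣿⣿⣾⠴⣿
⠒⠿⠂⠂⠿⠒⣿⣿⣿⠴⠴
⠒⠴⠂⠒⣿⠴⣿⣿⣿⠿⠿
⠀⠀⠀⠀⠂⠿⣿⠒⠂⠂⣿
⠀⠀⠀⠀⠀⠀⠒⠒⠒⠒⠂

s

⠒⣿⠒⠒⠒⠒⠀
⠴⣿⠿⠿⠒⣿⠀
⣿⣿⣿⣿⠴⣿⠀
⠒⣿⣿⣾⠴⠴⠀
⠴⣿⣿⣿⠿⠿⠀
⠿⣿⠒⠂⠂⣿⠀
⠀⠒⠒⠒⠒⠂⠀

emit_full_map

⣿⠂⠂⠒⠒⠒⠒⠂⠒⠀⠀
⠂⠂⠒⠂⣿⠒⠒⠂⠂⠀⠀
⠒⠒⠒⠂⠒⠴⣿⠂⠴⠀⠀
⠒⠒⠂⠒⠿⠒⣿⠒⠒⠒⠒
⠒⠒⠒⠂⠒⠴⣿⠿⠿⠒⣿
⠂⠒⠒⣿⠂⣿⣿⣿⣿⠴⣿
⠒⠿⠂⠂⠿⠒⣿⣿⣾⠴⠴
⠒⠴⠂⠒⣿⠴⣿⣿⣿⠿⠿
⠀⠀⠀⠀⠂⠿⣿⠒⠂⠂⣿
⠀⠀⠀⠀⠀⠀⠒⠒⠒⠒⠂


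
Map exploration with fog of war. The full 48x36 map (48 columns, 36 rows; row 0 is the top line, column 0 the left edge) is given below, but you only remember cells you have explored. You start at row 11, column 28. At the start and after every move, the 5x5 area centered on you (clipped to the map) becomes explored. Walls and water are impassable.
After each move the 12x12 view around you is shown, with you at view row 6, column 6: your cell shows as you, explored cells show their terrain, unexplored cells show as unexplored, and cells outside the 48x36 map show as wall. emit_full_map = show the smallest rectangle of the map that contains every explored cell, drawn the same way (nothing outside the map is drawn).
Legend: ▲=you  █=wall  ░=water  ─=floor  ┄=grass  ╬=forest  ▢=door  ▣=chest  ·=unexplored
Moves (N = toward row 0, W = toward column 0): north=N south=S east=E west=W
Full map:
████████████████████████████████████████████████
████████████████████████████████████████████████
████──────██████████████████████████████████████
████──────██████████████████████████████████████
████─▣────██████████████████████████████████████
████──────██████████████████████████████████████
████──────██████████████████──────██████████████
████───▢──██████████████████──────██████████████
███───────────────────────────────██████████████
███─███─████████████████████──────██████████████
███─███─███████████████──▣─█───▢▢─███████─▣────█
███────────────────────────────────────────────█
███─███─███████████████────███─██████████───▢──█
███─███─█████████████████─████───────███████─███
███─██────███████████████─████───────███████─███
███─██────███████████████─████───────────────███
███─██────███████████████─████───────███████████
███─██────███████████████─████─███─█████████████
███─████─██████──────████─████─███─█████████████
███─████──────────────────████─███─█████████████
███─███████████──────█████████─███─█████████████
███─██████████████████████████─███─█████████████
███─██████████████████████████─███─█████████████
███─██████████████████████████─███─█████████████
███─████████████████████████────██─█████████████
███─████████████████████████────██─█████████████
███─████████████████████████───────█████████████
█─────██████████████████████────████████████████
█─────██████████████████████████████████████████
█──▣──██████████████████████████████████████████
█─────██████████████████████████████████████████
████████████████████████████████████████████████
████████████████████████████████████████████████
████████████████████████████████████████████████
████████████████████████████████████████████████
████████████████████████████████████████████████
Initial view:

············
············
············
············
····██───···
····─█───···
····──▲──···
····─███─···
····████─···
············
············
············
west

············
············
············
············
····███───··
····▣─█───··
····──▲───··
····──███─··
····─████─··
············
············
············

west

············
············
············
············
····████───·
····─▣─█───·
····──▲────·
····───███─·
····█─████─·
············
············
············

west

············
············
············
············
····█████───
····──▣─█───
····──▲─────
····────███─
····██─████─
············
············
············

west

············
············
············
············
····██████──
····█──▣─█──
····──▲─────
····█────███
····███─████
············
············
············

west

············
············
············
············
····███████─
····██──▣─█─
····──▲─────
····██────██
····████─███
············
············
············

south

············
············
············
····███████─
····██──▣─█─
····────────
····██▲───██
····████─███
····████─···
············
············
············

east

············
············
············
···███████──
···██──▣─█──
···─────────
···██─▲──███
···████─████
···████─█···
············
············
············

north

············
············
············
············
···███████──
···██──▣─█──
···───▲─────
···██────███
···████─████
···████─█···
············
············

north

············
············
············
············
····─────···
···███████──
···██─▲▣─█──
···─────────
···██────███
···████─████
···████─█···
············

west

············
············
············
············
····──────··
····███████─
····██▲─▣─█─
····────────
····██────██
····████─███
····████─█··
············

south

············
············
············
····──────··
····███████─
····██──▣─█─
····──▲─────
····██────██
····████─███
····████─█··
············
············

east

············
············
············
···──────···
···███████──
···██──▣─█──
···───▲─────
···██────███
···████─████
···████─█···
············
············

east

············
············
············
··──────····
··███████───
··██──▣─█───
··────▲─────
··██────███─
··████─████─
··████─█····
············
············

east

············
············
············
·──────·····
·███████───·
·██──▣─█───·
·─────▲────·
·██────███─·
·████─████─·
·████─█·····
············
············

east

············
············
············
──────······
███████───··
██──▣─█───··
──────▲───··
██────███─··
████─████─··
████─█······
············
············

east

············
············
············
─────·······
██████───···
█──▣─█───···
──────▲──···
█────███─···
███─████─···
███─█·······
············
············

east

············
············
············
────········
█████────···
──▣─█───▢···
──────▲──···
────███─█···
██─████──···
██─█········
············
············

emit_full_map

──────·····
███████────
██──▣─█───▢
────────▲──
██────███─█
████─████──
████─█·····

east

············
············
············
───·········
████─────···
─▣─█───▢▢···
──────▲──···
───███─██···
█─████───···
█─█·········
············
············

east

············
············
············
──··········
███──────···
▣─█───▢▢─···
──────▲──···
──███─███···
─████────···
─█··········
············
············

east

············
············
············
─···········
██──────█···
─█───▢▢─█···
──────▲──···
─███─████···
████─────···
█···········
············
············

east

············
············
············
············
█──────██···
█───▢▢─██···
──────▲──···
███─█████···
███──────···
············
············
············

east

············
············
············
············
──────███···
───▢▢─███···
──────▲──···
██─██████···
██───────···
············
············
············

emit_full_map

──────··········
███████──────███
██──▣─█───▢▢─███
─────────────▲──
██────███─██████
████─████───────
████─█··········


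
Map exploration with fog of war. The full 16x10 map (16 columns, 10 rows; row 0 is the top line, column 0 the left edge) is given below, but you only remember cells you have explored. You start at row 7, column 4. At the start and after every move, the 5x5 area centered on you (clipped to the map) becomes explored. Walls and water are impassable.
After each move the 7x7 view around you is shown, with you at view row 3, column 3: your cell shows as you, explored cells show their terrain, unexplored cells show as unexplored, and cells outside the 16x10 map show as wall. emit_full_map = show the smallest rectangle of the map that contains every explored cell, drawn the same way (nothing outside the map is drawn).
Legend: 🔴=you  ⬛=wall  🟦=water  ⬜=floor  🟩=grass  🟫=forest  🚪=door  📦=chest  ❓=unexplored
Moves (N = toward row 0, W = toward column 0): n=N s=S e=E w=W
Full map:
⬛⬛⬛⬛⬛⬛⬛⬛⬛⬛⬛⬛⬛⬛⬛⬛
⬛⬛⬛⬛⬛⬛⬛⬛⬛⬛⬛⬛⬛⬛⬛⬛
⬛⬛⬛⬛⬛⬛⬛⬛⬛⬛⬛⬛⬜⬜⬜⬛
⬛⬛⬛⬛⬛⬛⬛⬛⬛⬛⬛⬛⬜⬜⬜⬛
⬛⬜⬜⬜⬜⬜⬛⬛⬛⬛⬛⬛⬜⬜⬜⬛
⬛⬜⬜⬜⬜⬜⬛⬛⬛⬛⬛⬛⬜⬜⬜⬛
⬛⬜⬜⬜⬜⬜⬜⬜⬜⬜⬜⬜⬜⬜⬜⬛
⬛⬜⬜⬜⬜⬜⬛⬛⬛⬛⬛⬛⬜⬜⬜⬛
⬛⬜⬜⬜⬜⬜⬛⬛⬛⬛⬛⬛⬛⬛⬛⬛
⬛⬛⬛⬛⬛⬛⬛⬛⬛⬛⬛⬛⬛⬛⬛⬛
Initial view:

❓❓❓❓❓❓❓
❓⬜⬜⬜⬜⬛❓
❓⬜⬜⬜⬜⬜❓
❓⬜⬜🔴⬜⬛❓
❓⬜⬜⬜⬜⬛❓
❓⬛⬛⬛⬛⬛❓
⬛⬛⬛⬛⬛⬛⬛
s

❓⬜⬜⬜⬜⬛❓
❓⬜⬜⬜⬜⬜❓
❓⬜⬜⬜⬜⬛❓
❓⬜⬜🔴⬜⬛❓
❓⬛⬛⬛⬛⬛❓
⬛⬛⬛⬛⬛⬛⬛
⬛⬛⬛⬛⬛⬛⬛

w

❓❓⬜⬜⬜⬜⬛
❓⬜⬜⬜⬜⬜⬜
❓⬜⬜⬜⬜⬜⬛
❓⬜⬜🔴⬜⬜⬛
❓⬛⬛⬛⬛⬛⬛
⬛⬛⬛⬛⬛⬛⬛
⬛⬛⬛⬛⬛⬛⬛

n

❓❓❓❓❓❓❓
❓⬜⬜⬜⬜⬜⬛
❓⬜⬜⬜⬜⬜⬜
❓⬜⬜🔴⬜⬜⬛
❓⬜⬜⬜⬜⬜⬛
❓⬛⬛⬛⬛⬛⬛
⬛⬛⬛⬛⬛⬛⬛

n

❓❓❓❓❓❓❓
❓⬜⬜⬜⬜⬜❓
❓⬜⬜⬜⬜⬜⬛
❓⬜⬜🔴⬜⬜⬜
❓⬜⬜⬜⬜⬜⬛
❓⬜⬜⬜⬜⬜⬛
❓⬛⬛⬛⬛⬛⬛

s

❓⬜⬜⬜⬜⬜❓
❓⬜⬜⬜⬜⬜⬛
❓⬜⬜⬜⬜⬜⬜
❓⬜⬜🔴⬜⬜⬛
❓⬜⬜⬜⬜⬜⬛
❓⬛⬛⬛⬛⬛⬛
⬛⬛⬛⬛⬛⬛⬛

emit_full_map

⬜⬜⬜⬜⬜❓
⬜⬜⬜⬜⬜⬛
⬜⬜⬜⬜⬜⬜
⬜⬜🔴⬜⬜⬛
⬜⬜⬜⬜⬜⬛
⬛⬛⬛⬛⬛⬛

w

⬛❓⬜⬜⬜⬜⬜
⬛⬛⬜⬜⬜⬜⬜
⬛⬛⬜⬜⬜⬜⬜
⬛⬛⬜🔴⬜⬜⬜
⬛⬛⬜⬜⬜⬜⬜
⬛⬛⬛⬛⬛⬛⬛
⬛⬛⬛⬛⬛⬛⬛

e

❓⬜⬜⬜⬜⬜❓
⬛⬜⬜⬜⬜⬜⬛
⬛⬜⬜⬜⬜⬜⬜
⬛⬜⬜🔴⬜⬜⬛
⬛⬜⬜⬜⬜⬜⬛
⬛⬛⬛⬛⬛⬛⬛
⬛⬛⬛⬛⬛⬛⬛

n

❓❓❓❓❓❓❓
❓⬜⬜⬜⬜⬜❓
⬛⬜⬜⬜⬜⬜⬛
⬛⬜⬜🔴⬜⬜⬜
⬛⬜⬜⬜⬜⬜⬛
⬛⬜⬜⬜⬜⬜⬛
⬛⬛⬛⬛⬛⬛⬛

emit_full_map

❓⬜⬜⬜⬜⬜❓
⬛⬜⬜⬜⬜⬜⬛
⬛⬜⬜🔴⬜⬜⬜
⬛⬜⬜⬜⬜⬜⬛
⬛⬜⬜⬜⬜⬜⬛
⬛⬛⬛⬛⬛⬛⬛


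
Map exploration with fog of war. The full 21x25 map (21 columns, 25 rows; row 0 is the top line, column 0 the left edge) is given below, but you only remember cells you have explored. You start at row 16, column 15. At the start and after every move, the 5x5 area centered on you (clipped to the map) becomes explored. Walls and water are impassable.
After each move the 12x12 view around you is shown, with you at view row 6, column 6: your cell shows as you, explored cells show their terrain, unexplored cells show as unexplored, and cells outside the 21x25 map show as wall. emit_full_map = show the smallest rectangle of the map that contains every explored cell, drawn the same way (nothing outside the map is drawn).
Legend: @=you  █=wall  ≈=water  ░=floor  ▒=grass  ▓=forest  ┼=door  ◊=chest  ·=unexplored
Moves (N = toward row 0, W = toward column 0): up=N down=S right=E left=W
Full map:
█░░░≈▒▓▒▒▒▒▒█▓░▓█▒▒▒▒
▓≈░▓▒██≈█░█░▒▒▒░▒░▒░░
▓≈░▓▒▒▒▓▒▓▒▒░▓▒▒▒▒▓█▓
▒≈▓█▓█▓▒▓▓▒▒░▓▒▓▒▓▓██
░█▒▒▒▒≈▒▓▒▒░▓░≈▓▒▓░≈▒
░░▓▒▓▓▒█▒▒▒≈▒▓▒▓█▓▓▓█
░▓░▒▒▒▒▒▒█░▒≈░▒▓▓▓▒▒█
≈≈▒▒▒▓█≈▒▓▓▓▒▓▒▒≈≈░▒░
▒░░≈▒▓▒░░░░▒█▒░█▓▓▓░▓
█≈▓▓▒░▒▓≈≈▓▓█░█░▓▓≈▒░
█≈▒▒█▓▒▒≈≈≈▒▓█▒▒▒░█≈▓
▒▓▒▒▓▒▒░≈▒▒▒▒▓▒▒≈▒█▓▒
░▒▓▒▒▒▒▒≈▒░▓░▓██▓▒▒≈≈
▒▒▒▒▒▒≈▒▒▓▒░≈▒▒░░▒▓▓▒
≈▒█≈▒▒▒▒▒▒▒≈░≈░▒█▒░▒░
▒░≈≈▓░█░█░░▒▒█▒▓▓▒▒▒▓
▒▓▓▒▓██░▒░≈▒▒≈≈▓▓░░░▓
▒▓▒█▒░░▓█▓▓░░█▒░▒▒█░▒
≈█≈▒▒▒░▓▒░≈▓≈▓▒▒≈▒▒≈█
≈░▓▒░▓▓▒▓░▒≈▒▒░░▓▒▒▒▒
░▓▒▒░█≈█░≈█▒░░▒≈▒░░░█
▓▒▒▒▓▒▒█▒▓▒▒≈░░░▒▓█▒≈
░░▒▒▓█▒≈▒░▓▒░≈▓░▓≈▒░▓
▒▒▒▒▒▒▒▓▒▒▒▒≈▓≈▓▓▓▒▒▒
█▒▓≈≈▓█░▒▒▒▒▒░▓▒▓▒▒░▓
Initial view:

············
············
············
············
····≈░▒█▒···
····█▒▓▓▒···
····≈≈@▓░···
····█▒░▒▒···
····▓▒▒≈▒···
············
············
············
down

············
············
············
····≈░▒█▒···
····█▒▓▓▒···
····≈≈▓▓░···
····█▒@▒▒···
····▓▒▒≈▒···
····▒░░▓▒···
············
············
············

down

············
············
····≈░▒█▒···
····█▒▓▓▒···
····≈≈▓▓░···
····█▒░▒▒···
····▓▒@≈▒···
····▒░░▓▒···
····░▒≈▒░···
············
············
············

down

············
····≈░▒█▒···
····█▒▓▓▒···
····≈≈▓▓░···
····█▒░▒▒···
····▓▒▒≈▒···
····▒░@▓▒···
····░▒≈▒░···
····░░░▒▓···
············
············
············

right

···········█
···≈░▒█▒···█
···█▒▓▓▒···█
···≈≈▓▓░···█
···█▒░▒▒█··█
···▓▒▒≈▒▒··█
···▒░░@▒▒··█
···░▒≈▒░░··█
···░░░▒▓█··█
···········█
···········█
···········█

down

···≈░▒█▒···█
···█▒▓▓▒···█
···≈≈▓▓░···█
···█▒░▒▒█··█
···▓▒▒≈▒▒··█
···▒░░▓▒▒··█
···░▒≈@░░··█
···░░░▒▓█··█
····▓░▓≈▒··█
···········█
···········█
████████████

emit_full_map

≈░▒█▒·
█▒▓▓▒·
≈≈▓▓░·
█▒░▒▒█
▓▒▒≈▒▒
▒░░▓▒▒
░▒≈@░░
░░░▒▓█
·▓░▓≈▒

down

···█▒▓▓▒···█
···≈≈▓▓░···█
···█▒░▒▒█··█
···▓▒▒≈▒▒··█
···▒░░▓▒▒··█
···░▒≈▒░░··█
···░░░@▓█··█
····▓░▓≈▒··█
····≈▓▓▓▒··█
···········█
████████████
████████████

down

···≈≈▓▓░···█
···█▒░▒▒█··█
···▓▒▒≈▒▒··█
···▒░░▓▒▒··█
···░▒≈▒░░··█
···░░░▒▓█··█
····▓░@≈▒··█
····≈▓▓▓▒··█
····▓▒▓▒▒··█
████████████
████████████
████████████

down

···█▒░▒▒█··█
···▓▒▒≈▒▒··█
···▒░░▓▒▒··█
···░▒≈▒░░··█
···░░░▒▓█··█
····▓░▓≈▒··█
····≈▓@▓▒··█
····▓▒▓▒▒··█
████████████
████████████
████████████
████████████

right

··█▒░▒▒█··██
··▓▒▒≈▒▒··██
··▒░░▓▒▒··██
··░▒≈▒░░··██
··░░░▒▓█▒·██
···▓░▓≈▒░·██
···≈▓▓@▒▒·██
···▓▒▓▒▒░·██
████████████
████████████
████████████
████████████

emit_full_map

≈░▒█▒··
█▒▓▓▒··
≈≈▓▓░··
█▒░▒▒█·
▓▒▒≈▒▒·
▒░░▓▒▒·
░▒≈▒░░·
░░░▒▓█▒
·▓░▓≈▒░
·≈▓▓@▒▒
·▓▒▓▒▒░

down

··▓▒▒≈▒▒··██
··▒░░▓▒▒··██
··░▒≈▒░░··██
··░░░▒▓█▒·██
···▓░▓≈▒░·██
···≈▓▓▓▒▒·██
···▓▒▓@▒░·██
████████████
████████████
████████████
████████████
████████████

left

···▓▒▒≈▒▒··█
···▒░░▓▒▒··█
···░▒≈▒░░··█
···░░░▒▓█▒·█
····▓░▓≈▒░·█
····≈▓▓▓▒▒·█
····▓▒@▒▒░·█
████████████
████████████
████████████
████████████
████████████

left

····▓▒▒≈▒▒··
····▒░░▓▒▒··
····░▒≈▒░░··
····░░░▒▓█▒·
····≈▓░▓≈▒░·
····▓≈▓▓▓▒▒·
····░▓@▓▒▒░·
████████████
████████████
████████████
████████████
████████████

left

·····▓▒▒≈▒▒·
·····▒░░▓▒▒·
·····░▒≈▒░░·
·····░░░▒▓█▒
····░≈▓░▓≈▒░
····≈▓≈▓▓▓▒▒
····▒░@▒▓▒▒░
████████████
████████████
████████████
████████████
████████████

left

······▓▒▒≈▒▒
······▒░░▓▒▒
······░▒≈▒░░
······░░░▒▓█
····▒░≈▓░▓≈▒
····▒≈▓≈▓▓▓▒
····▒▒@▓▒▓▒▒
████████████
████████████
████████████
████████████
████████████

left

·······▓▒▒≈▒
·······▒░░▓▒
·······░▒≈▒░
·······░░░▒▓
····▓▒░≈▓░▓≈
····▒▒≈▓≈▓▓▓
····▒▒@░▓▒▓▒
████████████
████████████
████████████
████████████
████████████

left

········▓▒▒≈
········▒░░▓
········░▒≈▒
········░░░▒
····░▓▒░≈▓░▓
····▒▒▒≈▓≈▓▓
····▒▒@▒░▓▒▓
████████████
████████████
████████████
████████████
████████████

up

········█▒░▒
········▓▒▒≈
········▒░░▓
········░▒≈▒
····▓▒▒≈░░░▒
····░▓▒░≈▓░▓
····▒▒@≈▓≈▓▓
····▒▒▒▒░▓▒▓
████████████
████████████
████████████
████████████

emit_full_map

····≈░▒█▒··
····█▒▓▓▒··
····≈≈▓▓░··
····█▒░▒▒█·
····▓▒▒≈▒▒·
····▒░░▓▒▒·
····░▒≈▒░░·
▓▒▒≈░░░▒▓█▒
░▓▒░≈▓░▓≈▒░
▒▒@≈▓≈▓▓▓▒▒
▒▒▒▒░▓▒▓▒▒░

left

·········█▒░
·········▓▒▒
·········▒░░
·········░▒≈
····▒▓▒▒≈░░░
····▒░▓▒░≈▓░
····▒▒@▒≈▓≈▓
····▒▒▒▒▒░▓▒
████████████
████████████
████████████
████████████

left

··········█▒
··········▓▒
··········▒░
··········░▒
····█▒▓▒▒≈░░
····≈▒░▓▒░≈▓
····▓▒@▒▒≈▓≈
····░▒▒▒▒▒░▓
████████████
████████████
████████████
████████████

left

···········█
···········▓
···········▒
···········░
····▒█▒▓▒▒≈░
····▒≈▒░▓▒░≈
····▒▓@▒▒▒≈▓
····█░▒▒▒▒▒░
████████████
████████████
████████████
████████████

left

············
············
············
············
····▒▒█▒▓▒▒≈
····█▒≈▒░▓▒░
····▒▒@▒▒▒▒≈
····▓█░▒▒▒▒▒
████████████
████████████
████████████
████████████

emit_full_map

········≈░▒█▒··
········█▒▓▓▒··
········≈≈▓▓░··
········█▒░▒▒█·
········▓▒▒≈▒▒·
········▒░░▓▒▒·
········░▒≈▒░░·
▒▒█▒▓▒▒≈░░░▒▓█▒
█▒≈▒░▓▒░≈▓░▓≈▒░
▒▒@▒▒▒▒≈▓≈▓▓▓▒▒
▓█░▒▒▒▒▒░▓▒▓▒▒░
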